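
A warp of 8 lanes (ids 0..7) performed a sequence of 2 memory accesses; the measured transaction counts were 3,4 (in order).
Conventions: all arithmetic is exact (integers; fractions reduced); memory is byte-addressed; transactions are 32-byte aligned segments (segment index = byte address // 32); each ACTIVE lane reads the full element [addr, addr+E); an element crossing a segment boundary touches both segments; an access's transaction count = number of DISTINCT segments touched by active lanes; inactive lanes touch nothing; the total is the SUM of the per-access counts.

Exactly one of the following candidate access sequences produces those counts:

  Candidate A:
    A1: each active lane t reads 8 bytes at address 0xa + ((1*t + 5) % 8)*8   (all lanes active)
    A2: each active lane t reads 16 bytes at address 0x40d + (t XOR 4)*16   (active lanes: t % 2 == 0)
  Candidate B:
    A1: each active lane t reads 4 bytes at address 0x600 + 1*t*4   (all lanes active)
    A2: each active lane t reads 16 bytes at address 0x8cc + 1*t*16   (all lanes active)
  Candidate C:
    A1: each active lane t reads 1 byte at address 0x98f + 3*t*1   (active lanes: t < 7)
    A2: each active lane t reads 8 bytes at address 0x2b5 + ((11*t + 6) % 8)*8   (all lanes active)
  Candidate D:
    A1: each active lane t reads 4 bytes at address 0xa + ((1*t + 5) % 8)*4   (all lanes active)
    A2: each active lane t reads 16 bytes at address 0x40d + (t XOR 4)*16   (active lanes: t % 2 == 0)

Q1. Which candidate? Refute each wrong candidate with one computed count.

B: A1 gives 1 transaction, not 3
C: A1 gives 2 transactions, not 3
D: A1 gives 2 transactions, not 3
A: all counts match (3,4)

Answer: A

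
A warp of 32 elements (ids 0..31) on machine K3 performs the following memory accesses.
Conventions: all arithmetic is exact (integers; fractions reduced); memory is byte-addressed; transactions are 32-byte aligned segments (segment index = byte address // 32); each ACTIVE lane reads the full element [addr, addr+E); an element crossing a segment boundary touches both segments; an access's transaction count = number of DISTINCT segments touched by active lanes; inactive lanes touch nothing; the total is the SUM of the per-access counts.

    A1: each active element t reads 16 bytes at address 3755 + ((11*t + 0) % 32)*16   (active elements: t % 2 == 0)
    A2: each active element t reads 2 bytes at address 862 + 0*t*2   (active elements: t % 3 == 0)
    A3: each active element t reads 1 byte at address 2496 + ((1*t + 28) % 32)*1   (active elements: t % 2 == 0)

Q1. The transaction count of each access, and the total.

A1: 16 transactions
A2: 1 transaction
A3: 1 transaction

Answer: 16,1,1; total 18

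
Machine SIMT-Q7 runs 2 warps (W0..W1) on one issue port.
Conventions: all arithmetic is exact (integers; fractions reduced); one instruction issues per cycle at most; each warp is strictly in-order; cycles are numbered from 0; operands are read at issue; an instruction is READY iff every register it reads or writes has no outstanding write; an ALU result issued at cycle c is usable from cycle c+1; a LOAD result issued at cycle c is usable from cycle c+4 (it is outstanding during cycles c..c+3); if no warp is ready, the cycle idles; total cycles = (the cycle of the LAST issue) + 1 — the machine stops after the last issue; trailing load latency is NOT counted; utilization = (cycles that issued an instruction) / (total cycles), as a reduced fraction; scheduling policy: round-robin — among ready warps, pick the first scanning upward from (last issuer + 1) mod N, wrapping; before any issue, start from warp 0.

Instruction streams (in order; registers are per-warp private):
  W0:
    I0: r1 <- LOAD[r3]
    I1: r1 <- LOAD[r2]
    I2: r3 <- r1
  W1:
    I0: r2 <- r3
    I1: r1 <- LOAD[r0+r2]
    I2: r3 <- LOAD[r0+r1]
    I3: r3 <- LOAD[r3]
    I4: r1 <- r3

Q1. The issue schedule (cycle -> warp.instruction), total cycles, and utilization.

cycle 0: W0.I0
cycle 1: W1.I0
cycle 2: W1.I1
cycle 3: idle
cycle 4: W0.I1
cycle 5: idle
cycle 6: W1.I2
cycle 7: idle
cycle 8: W0.I2
cycle 9: idle
cycle 10: W1.I3
cycle 11: idle
cycle 12: idle
cycle 13: idle
cycle 14: W1.I4

Answer: 15 cycles, utilization 8/15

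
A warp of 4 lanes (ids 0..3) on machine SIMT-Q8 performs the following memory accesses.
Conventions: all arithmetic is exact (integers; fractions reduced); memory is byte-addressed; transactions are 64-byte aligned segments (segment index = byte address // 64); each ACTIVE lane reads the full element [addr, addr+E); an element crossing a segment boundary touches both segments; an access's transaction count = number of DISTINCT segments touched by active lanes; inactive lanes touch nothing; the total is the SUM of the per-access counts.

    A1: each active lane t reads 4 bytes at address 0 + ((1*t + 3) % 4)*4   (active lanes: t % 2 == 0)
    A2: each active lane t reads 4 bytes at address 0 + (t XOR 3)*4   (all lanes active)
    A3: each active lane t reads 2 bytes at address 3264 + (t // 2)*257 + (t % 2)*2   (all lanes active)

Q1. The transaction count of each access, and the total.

A1: 1 transaction
A2: 1 transaction
A3: 2 transactions

Answer: 1,1,2; total 4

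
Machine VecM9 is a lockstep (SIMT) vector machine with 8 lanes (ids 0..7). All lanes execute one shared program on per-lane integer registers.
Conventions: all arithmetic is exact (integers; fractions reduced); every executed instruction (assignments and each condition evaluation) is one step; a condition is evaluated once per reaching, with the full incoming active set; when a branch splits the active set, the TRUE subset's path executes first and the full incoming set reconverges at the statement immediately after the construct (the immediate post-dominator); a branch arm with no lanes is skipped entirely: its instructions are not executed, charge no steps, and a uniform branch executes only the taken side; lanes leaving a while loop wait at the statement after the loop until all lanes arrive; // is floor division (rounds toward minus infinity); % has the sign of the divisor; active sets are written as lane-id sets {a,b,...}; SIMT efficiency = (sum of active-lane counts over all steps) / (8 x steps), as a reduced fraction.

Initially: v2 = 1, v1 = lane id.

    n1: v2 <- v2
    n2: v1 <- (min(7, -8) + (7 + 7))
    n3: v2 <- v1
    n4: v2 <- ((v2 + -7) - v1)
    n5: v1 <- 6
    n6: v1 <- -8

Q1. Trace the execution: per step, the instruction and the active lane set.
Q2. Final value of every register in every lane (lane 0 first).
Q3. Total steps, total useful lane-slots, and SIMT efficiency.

step 0: v2 <- v2                     {0,1,2,3,4,5,6,7}
step 1: v1 <- (min(7, -8) + (7 + 7)) {0,1,2,3,4,5,6,7}
step 2: v2 <- v1                     {0,1,2,3,4,5,6,7}
step 3: v2 <- ((v2 + -7) - v1)       {0,1,2,3,4,5,6,7}
step 4: v1 <- 6                      {0,1,2,3,4,5,6,7}
step 5: v1 <- -8                     {0,1,2,3,4,5,6,7}

Answer: 6 steps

v2: -7,-7,-7,-7,-7,-7,-7,-7
v1: -8,-8,-8,-8,-8,-8,-8,-8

steps = 6; useful = 48; efficiency = 48/48 = 1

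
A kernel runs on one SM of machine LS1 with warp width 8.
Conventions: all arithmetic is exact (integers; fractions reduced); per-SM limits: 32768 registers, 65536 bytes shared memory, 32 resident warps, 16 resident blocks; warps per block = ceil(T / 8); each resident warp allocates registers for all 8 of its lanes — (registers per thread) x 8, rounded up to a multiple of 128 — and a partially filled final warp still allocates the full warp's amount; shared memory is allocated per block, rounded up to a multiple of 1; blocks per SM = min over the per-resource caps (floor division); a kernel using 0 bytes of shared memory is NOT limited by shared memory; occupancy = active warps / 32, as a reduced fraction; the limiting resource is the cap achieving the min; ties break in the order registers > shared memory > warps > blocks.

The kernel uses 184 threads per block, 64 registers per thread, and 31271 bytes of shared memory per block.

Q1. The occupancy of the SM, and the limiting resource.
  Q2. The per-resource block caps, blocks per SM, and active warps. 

Answer: occupancy 23/32, limited by warps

registers: 2 blocks
shared memory: 2 blocks
warps: 1 block
blocks: 16 blocks

Answer: 1 block, 23 active warps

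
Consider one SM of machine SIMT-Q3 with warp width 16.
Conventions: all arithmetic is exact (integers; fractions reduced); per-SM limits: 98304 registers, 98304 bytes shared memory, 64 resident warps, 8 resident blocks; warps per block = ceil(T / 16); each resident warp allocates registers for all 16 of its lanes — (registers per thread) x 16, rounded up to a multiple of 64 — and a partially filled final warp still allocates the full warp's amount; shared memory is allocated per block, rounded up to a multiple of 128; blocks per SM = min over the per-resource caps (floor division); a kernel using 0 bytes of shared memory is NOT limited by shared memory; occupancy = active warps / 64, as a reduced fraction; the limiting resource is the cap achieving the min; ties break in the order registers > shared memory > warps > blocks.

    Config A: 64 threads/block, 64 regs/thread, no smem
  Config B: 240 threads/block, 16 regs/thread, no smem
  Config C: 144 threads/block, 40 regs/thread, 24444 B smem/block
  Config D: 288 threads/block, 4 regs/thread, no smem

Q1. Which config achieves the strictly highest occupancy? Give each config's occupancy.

occupancies: A 1/2, B 15/16, C 9/16, D 27/32

Answer: B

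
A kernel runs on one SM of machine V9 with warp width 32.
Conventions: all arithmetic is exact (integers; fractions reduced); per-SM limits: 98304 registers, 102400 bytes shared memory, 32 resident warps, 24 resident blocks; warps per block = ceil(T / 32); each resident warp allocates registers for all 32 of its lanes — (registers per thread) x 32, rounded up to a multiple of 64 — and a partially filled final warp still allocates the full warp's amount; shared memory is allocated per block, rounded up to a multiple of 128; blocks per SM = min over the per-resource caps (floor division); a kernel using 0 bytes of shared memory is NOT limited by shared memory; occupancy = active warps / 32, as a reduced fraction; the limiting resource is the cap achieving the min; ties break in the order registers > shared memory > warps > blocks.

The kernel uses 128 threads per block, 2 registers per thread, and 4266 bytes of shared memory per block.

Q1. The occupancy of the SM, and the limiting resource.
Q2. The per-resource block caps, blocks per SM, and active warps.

Answer: occupancy 1, limited by warps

registers: 384 blocks
shared memory: 23 blocks
warps: 8 blocks
blocks: 24 blocks

Answer: 8 blocks, 32 active warps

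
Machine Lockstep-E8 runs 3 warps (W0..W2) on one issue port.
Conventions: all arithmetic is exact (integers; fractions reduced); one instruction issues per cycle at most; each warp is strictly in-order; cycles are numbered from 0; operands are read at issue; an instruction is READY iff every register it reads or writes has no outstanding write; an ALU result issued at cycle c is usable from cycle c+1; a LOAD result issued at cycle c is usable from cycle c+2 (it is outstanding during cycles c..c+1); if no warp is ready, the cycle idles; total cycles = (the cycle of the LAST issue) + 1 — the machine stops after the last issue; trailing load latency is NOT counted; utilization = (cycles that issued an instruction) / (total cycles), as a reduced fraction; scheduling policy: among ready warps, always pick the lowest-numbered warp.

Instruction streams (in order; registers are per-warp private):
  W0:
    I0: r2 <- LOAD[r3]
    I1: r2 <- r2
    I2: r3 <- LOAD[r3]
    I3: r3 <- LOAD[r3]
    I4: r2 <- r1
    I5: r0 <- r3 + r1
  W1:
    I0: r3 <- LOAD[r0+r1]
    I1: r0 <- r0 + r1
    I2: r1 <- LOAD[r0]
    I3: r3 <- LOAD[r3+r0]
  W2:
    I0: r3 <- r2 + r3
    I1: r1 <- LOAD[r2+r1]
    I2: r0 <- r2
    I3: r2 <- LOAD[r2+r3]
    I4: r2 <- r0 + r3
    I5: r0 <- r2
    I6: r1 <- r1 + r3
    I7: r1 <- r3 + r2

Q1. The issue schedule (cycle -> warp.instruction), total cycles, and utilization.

cycle 0: W0.I0
cycle 1: W1.I0
cycle 2: W0.I1
cycle 3: W0.I2
cycle 4: W1.I1
cycle 5: W0.I3
cycle 6: W0.I4
cycle 7: W0.I5
cycle 8: W1.I2
cycle 9: W1.I3
cycle 10: W2.I0
cycle 11: W2.I1
cycle 12: W2.I2
cycle 13: W2.I3
cycle 14: idle
cycle 15: W2.I4
cycle 16: W2.I5
cycle 17: W2.I6
cycle 18: W2.I7

Answer: 19 cycles, utilization 18/19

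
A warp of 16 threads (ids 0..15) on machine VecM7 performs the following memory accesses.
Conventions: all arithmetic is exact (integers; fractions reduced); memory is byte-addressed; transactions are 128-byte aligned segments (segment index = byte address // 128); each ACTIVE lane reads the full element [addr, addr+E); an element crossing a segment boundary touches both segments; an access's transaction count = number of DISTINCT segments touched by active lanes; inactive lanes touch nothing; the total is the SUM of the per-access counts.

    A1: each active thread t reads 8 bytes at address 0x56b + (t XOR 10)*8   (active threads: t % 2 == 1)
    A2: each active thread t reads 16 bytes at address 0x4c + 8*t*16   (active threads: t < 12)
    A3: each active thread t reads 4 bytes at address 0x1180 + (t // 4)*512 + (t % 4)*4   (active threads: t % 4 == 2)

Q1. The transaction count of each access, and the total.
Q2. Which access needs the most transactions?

A1: 2 transactions
A2: 12 transactions
A3: 4 transactions

Answer: 2,12,4; total 18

Answer: A2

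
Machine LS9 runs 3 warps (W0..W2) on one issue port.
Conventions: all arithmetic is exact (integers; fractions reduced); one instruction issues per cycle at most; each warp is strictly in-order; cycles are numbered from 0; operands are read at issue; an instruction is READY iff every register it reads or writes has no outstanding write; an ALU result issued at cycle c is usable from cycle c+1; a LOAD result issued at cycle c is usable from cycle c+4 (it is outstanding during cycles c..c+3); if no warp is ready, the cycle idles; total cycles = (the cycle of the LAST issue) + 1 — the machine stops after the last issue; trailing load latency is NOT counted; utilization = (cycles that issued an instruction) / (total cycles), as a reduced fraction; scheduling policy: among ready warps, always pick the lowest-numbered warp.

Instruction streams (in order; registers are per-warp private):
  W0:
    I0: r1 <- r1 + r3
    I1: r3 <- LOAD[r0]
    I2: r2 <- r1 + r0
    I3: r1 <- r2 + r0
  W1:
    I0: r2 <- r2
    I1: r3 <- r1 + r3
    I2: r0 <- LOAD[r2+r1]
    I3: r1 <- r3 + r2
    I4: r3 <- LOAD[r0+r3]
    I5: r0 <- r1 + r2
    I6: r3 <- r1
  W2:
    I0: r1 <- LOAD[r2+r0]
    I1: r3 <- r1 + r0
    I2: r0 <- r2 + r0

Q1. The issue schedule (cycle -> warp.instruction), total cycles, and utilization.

cycle 0: W0.I0
cycle 1: W0.I1
cycle 2: W0.I2
cycle 3: W0.I3
cycle 4: W1.I0
cycle 5: W1.I1
cycle 6: W1.I2
cycle 7: W1.I3
cycle 8: W2.I0
cycle 9: idle
cycle 10: W1.I4
cycle 11: W1.I5
cycle 12: W2.I1
cycle 13: W2.I2
cycle 14: W1.I6

Answer: 15 cycles, utilization 14/15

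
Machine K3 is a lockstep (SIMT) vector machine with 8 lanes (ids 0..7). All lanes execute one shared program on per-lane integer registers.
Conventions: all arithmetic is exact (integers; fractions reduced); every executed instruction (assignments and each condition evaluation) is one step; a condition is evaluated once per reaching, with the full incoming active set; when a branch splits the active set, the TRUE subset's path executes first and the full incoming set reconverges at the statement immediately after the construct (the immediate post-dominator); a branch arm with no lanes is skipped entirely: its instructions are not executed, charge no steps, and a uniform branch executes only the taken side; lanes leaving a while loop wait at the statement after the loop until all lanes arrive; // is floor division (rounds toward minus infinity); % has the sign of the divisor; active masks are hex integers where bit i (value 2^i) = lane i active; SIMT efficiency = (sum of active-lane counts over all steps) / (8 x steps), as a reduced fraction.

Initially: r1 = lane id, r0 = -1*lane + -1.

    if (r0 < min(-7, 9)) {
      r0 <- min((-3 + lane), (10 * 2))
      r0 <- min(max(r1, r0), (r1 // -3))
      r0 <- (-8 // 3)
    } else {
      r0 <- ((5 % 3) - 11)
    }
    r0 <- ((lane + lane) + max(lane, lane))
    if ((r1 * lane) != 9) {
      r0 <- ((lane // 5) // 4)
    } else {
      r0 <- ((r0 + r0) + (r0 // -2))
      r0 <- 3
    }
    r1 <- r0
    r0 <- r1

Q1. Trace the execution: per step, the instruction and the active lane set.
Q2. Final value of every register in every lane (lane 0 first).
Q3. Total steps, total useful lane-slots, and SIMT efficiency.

step 0: eval (r0 < min(-7, 9))       0xff
step 1: r0 <- min((-3 + lane), (10 * 2)) 0x80
step 2: r0 <- min(max(r1, r0), (r1 // -3)) 0x80
step 3: r0 <- (-8 // 3)              0x80
step 4: r0 <- ((5 % 3) - 11)         0x7f
step 5: r0 <- ((lane + lane) + max(lane, lane)) 0xff
step 6: eval ((r1 * lane) != 9)      0xff
step 7: r0 <- ((lane // 5) // 4)     0xf7
step 8: r0 <- ((r0 + r0) + (r0 // -2)) 0x08
step 9: r0 <- 3                      0x08
step 10: r1 <- r0                     0xff
step 11: r0 <- r1                     0xff

Answer: 12 steps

r1: 0,0,0,3,0,0,0,0
r0: 0,0,0,3,0,0,0,0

steps = 12; useful = 59; efficiency = 59/96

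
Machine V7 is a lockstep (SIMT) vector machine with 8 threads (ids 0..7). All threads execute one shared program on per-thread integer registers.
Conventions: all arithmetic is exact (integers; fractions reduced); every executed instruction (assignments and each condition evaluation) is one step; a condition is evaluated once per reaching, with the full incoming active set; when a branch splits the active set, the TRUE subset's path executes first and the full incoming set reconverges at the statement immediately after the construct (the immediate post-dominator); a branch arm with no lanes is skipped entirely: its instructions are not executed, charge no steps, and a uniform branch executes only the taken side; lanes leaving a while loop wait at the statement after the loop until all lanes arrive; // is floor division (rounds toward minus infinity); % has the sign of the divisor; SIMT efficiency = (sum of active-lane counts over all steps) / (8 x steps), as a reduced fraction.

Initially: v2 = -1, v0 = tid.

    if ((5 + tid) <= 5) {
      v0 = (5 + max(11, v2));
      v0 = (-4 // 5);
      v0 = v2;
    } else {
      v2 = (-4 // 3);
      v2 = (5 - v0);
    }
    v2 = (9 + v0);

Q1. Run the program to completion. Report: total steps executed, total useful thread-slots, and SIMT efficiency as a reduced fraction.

Answer: 7 steps, 33 useful, 33/56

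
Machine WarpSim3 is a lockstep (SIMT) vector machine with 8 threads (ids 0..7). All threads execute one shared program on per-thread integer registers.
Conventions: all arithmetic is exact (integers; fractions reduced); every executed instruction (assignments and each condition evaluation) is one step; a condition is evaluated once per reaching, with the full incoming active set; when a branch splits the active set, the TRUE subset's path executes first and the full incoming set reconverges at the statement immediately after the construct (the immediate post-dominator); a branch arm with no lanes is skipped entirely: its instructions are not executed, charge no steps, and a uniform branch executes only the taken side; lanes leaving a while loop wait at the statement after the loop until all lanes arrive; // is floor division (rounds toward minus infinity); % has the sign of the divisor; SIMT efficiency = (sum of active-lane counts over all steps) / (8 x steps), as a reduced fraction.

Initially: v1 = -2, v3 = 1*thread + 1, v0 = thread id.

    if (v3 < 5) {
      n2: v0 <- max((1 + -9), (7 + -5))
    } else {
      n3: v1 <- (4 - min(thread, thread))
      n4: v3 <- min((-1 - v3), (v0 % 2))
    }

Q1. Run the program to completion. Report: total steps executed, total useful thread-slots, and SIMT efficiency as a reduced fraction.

Answer: 4 steps, 20 useful, 5/8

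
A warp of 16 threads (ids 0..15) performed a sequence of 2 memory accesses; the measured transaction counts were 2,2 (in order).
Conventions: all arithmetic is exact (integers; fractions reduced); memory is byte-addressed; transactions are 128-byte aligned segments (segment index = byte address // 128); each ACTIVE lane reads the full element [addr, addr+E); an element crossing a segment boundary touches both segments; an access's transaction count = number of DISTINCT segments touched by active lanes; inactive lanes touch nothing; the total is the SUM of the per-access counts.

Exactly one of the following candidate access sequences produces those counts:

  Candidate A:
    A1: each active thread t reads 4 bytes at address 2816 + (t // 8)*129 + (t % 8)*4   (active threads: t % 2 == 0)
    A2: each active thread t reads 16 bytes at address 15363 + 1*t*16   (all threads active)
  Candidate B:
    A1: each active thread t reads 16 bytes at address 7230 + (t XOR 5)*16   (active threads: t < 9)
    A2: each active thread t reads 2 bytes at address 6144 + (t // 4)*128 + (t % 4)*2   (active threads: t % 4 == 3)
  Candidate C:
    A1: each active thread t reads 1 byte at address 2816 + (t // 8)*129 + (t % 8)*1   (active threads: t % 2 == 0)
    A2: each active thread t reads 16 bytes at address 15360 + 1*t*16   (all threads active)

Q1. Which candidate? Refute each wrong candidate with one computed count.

A: A2 gives 3 transactions, not 2
B: A1 gives 3 transactions, not 2
C: all counts match (2,2)

Answer: C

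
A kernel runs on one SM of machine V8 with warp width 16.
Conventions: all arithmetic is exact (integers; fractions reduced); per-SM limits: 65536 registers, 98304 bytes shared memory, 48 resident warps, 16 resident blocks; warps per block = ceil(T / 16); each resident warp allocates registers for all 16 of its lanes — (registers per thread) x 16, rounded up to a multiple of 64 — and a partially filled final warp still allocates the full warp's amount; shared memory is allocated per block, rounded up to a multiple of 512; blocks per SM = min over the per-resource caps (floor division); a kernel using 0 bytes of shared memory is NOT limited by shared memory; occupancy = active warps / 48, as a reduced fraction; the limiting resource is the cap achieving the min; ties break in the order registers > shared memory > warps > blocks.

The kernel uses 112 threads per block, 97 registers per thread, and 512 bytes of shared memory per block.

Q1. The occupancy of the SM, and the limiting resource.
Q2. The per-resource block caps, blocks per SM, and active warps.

Answer: occupancy 35/48, limited by registers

registers: 5 blocks
shared memory: 192 blocks
warps: 6 blocks
blocks: 16 blocks

Answer: 5 blocks, 35 active warps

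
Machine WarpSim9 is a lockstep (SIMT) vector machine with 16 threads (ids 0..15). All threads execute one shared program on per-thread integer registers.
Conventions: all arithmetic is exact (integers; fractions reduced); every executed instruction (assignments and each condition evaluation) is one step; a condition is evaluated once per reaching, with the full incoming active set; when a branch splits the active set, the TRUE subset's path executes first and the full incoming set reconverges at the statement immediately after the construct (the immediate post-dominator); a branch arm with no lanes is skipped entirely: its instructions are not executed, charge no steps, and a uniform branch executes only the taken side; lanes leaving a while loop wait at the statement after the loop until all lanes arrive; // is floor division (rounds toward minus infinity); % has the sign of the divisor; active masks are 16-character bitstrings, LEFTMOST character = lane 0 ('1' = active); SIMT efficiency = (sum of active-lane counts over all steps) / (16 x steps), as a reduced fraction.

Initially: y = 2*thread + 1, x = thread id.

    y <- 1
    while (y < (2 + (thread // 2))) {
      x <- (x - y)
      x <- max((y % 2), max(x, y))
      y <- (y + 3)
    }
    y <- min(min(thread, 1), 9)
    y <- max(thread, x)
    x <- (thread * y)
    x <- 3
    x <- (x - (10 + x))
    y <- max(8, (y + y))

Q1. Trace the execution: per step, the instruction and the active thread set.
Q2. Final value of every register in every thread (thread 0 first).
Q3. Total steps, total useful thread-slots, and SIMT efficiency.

step 0: y <- 1                       1111111111111111
step 1: eval (y < (2 + (thread // 2))) 1111111111111111
step 2: x <- (x - y)                 1111111111111111
step 3: x <- max((y % 2), max(x, y)) 1111111111111111
step 4: y <- (y + 3)                 1111111111111111
step 5: eval (y < (2 + (thread // 2))) 1111111111111111
step 6: x <- (x - y)                 0000001111111111
step 7: x <- max((y % 2), max(x, y)) 0000001111111111
step 8: y <- (y + 3)                 0000001111111111
step 9: eval (y < (2 + (thread // 2))) 0000001111111111
step 10: x <- (x - y)                 0000000000001111
step 11: x <- max((y % 2), max(x, y)) 0000000000001111
step 12: y <- (y + 3)                 0000000000001111
step 13: eval (y < (2 + (thread // 2))) 0000000000001111
step 14: y <- min(min(thread, 1), 9)  1111111111111111
step 15: y <- max(thread, x)          1111111111111111
step 16: x <- (thread * y)            1111111111111111
step 17: x <- 3                       1111111111111111
step 18: x <- (x - (10 + x))          1111111111111111
step 19: y <- max(8, (y + y))         1111111111111111

Answer: 20 steps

y: 8,8,8,8,8,10,12,14,16,18,20,22,24,26,28,30
x: -10,-10,-10,-10,-10,-10,-10,-10,-10,-10,-10,-10,-10,-10,-10,-10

steps = 20; useful = 248; efficiency = 248/320 = 31/40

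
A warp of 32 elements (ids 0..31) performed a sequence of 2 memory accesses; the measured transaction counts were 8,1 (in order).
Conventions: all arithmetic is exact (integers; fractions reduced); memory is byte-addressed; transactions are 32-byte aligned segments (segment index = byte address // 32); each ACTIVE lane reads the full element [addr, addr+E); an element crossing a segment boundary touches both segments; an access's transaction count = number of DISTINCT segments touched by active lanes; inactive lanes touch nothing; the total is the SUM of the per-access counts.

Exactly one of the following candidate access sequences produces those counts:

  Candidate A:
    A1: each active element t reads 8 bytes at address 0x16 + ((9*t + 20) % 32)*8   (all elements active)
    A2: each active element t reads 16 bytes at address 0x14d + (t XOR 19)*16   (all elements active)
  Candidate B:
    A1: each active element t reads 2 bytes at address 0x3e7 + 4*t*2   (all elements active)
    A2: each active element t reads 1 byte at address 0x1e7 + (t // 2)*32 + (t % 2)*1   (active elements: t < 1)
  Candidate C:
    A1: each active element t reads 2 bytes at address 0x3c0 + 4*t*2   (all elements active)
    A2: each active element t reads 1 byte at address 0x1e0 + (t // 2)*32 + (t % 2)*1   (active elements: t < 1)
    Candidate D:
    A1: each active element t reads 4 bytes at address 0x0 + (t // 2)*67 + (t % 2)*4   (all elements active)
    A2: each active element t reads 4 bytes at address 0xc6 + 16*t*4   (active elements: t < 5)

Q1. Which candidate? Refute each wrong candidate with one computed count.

A: A1 gives 9 transactions, not 8
B: A1 gives 9 transactions, not 8
D: A1 gives 18 transactions, not 8
C: all counts match (8,1)

Answer: C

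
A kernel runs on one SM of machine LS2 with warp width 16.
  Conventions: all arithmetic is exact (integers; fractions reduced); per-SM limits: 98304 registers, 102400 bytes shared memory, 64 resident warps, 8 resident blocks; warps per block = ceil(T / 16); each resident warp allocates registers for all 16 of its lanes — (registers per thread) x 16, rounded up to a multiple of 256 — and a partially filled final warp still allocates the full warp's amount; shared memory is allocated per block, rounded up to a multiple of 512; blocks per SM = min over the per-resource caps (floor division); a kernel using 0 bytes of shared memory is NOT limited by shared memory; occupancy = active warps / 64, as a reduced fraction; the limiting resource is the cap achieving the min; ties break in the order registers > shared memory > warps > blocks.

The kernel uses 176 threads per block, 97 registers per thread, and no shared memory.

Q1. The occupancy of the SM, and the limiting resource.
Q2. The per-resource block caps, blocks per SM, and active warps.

Answer: occupancy 11/16, limited by registers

registers: 4 blocks
shared memory: no limit (kernel uses none)
warps: 5 blocks
blocks: 8 blocks

Answer: 4 blocks, 44 active warps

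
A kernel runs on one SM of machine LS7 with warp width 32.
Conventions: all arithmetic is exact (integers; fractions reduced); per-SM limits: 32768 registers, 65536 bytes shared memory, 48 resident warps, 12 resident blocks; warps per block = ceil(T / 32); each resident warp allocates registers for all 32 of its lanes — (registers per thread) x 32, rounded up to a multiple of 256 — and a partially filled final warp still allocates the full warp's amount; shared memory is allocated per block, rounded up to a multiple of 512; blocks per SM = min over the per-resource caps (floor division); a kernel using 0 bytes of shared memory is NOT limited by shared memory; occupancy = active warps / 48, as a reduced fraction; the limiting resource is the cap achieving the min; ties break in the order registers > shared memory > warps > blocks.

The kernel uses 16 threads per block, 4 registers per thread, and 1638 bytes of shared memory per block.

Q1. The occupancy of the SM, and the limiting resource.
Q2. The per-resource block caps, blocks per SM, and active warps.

Answer: occupancy 1/4, limited by blocks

registers: 128 blocks
shared memory: 32 blocks
warps: 48 blocks
blocks: 12 blocks

Answer: 12 blocks, 12 active warps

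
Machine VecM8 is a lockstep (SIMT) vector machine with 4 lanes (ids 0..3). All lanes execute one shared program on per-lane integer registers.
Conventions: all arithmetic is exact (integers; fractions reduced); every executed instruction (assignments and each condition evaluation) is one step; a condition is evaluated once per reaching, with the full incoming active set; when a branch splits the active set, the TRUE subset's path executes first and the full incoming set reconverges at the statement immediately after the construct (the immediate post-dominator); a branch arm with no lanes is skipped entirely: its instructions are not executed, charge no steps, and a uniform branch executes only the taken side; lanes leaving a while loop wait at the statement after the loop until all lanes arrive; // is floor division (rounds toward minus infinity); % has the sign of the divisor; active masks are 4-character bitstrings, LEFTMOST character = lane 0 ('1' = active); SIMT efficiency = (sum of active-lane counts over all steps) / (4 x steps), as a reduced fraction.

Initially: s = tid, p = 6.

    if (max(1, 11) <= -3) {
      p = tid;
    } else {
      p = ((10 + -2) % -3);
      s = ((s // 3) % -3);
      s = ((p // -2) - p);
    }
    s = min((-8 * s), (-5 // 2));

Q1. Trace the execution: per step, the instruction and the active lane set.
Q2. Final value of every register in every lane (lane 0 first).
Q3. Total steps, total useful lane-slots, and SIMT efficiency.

step 0: eval (max(1, 11) <= -3)      1111
step 1: p <- ((10 + -2) % -3)        1111
step 2: s <- ((s // 3) % -3)         1111
step 3: s <- ((p // -2) - p)         1111
step 4: s <- min((-8 * s), (-5 // 2)) 1111

Answer: 5 steps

s: -8,-8,-8,-8
p: -1,-1,-1,-1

steps = 5; useful = 20; efficiency = 20/20 = 1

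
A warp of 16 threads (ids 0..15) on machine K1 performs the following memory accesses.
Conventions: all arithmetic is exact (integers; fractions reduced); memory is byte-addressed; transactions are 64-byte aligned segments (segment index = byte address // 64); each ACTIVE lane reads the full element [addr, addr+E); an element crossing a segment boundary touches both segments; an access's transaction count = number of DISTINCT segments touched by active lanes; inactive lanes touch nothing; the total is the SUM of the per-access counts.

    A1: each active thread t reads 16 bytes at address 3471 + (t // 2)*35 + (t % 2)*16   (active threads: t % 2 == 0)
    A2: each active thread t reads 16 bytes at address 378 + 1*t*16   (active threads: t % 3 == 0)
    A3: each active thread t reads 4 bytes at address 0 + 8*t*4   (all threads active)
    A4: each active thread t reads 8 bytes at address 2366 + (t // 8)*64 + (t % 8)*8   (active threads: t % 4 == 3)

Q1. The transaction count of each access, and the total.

A1: 5 transactions
A2: 5 transactions
A3: 8 transactions
A4: 2 transactions

Answer: 5,5,8,2; total 20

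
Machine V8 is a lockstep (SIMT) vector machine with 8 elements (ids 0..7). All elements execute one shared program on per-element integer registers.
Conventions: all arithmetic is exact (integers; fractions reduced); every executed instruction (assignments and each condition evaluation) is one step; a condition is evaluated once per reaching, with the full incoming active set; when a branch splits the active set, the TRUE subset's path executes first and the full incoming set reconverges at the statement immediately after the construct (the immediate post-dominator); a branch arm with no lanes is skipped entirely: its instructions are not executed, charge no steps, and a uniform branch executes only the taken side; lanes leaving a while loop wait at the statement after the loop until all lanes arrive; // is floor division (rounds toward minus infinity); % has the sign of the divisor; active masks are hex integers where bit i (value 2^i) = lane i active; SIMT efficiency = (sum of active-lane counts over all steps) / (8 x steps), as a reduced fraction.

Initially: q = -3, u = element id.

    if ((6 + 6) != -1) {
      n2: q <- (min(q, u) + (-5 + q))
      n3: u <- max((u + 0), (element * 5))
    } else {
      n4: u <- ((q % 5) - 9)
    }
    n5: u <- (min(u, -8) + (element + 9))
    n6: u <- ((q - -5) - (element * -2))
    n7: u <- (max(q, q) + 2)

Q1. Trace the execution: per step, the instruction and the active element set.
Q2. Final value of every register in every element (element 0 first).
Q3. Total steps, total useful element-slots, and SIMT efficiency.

step 0: eval ((6 + 6) != -1)         0xff
step 1: q <- (min(q, u) + (-5 + q))  0xff
step 2: u <- max((u + 0), (element * 5)) 0xff
step 3: u <- (min(u, -8) + (element + 9)) 0xff
step 4: u <- ((q - -5) - (element * -2)) 0xff
step 5: u <- (max(q, q) + 2)         0xff

Answer: 6 steps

q: -11,-11,-11,-11,-11,-11,-11,-11
u: -9,-9,-9,-9,-9,-9,-9,-9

steps = 6; useful = 48; efficiency = 48/48 = 1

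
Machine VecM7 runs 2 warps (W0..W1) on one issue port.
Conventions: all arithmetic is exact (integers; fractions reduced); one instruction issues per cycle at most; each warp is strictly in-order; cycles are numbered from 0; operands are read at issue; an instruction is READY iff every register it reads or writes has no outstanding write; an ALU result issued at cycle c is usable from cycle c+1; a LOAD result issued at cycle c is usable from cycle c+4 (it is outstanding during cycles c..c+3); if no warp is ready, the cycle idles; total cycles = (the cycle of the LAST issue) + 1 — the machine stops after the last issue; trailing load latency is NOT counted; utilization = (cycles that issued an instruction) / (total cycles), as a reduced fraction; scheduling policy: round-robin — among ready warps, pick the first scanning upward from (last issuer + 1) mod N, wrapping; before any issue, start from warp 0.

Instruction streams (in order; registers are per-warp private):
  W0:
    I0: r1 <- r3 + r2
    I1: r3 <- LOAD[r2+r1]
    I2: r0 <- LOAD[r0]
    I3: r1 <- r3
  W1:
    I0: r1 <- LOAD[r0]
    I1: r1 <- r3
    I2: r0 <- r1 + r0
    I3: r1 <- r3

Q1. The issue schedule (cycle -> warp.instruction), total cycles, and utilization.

cycle 0: W0.I0
cycle 1: W1.I0
cycle 2: W0.I1
cycle 3: W0.I2
cycle 4: idle
cycle 5: W1.I1
cycle 6: W0.I3
cycle 7: W1.I2
cycle 8: W1.I3

Answer: 9 cycles, utilization 8/9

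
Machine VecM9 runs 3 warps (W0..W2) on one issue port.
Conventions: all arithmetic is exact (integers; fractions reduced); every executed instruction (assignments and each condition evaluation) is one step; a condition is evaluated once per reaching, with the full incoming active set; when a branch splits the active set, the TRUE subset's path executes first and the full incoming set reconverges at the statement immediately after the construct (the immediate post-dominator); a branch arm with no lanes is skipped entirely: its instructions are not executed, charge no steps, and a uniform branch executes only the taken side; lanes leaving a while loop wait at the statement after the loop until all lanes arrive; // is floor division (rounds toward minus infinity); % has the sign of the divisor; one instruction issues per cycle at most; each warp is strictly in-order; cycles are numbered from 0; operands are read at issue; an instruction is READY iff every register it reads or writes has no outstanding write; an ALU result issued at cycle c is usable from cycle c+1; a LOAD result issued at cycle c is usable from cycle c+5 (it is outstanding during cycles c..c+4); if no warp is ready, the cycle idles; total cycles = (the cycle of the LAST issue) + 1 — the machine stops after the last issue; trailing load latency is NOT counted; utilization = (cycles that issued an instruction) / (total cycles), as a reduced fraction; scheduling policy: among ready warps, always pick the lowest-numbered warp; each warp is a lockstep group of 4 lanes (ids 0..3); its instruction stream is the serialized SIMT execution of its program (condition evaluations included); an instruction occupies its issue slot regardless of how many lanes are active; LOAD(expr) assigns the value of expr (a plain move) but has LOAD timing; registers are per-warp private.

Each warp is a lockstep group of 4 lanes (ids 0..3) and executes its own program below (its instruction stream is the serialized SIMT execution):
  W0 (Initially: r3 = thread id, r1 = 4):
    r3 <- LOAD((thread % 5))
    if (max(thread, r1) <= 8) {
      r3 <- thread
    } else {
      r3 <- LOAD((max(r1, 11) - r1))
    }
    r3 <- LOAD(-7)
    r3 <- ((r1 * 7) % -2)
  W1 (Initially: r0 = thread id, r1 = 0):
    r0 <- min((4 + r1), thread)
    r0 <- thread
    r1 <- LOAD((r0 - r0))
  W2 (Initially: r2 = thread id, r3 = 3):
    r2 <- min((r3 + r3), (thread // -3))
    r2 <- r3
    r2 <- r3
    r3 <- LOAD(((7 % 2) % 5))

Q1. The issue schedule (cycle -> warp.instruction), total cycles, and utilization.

cycle 0: W0.I0
cycle 1: W0.I1
cycle 2: W1.I0
cycle 3: W1.I1
cycle 4: W1.I2
cycle 5: W0.I2
cycle 6: W0.I3
cycle 7: W2.I0
cycle 8: W2.I1
cycle 9: W2.I2
cycle 10: W2.I3
cycle 11: W0.I4

Answer: 12 cycles, utilization 1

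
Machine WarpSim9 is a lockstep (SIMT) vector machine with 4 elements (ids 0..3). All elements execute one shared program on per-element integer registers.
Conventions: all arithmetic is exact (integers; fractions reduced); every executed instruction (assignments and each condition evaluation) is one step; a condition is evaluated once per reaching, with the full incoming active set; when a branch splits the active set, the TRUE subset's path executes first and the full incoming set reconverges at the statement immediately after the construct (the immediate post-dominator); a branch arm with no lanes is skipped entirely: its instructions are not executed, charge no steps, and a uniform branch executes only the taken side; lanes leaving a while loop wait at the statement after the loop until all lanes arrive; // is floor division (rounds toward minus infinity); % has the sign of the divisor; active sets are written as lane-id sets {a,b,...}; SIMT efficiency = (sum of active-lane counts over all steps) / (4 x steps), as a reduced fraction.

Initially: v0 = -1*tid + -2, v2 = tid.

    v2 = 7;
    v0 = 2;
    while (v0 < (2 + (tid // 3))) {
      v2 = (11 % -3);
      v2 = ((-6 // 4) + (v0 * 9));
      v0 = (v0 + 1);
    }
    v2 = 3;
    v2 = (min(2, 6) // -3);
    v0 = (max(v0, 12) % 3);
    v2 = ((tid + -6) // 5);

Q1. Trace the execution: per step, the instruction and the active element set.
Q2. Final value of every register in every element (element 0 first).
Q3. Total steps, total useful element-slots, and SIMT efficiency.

step 0: v2 <- 7                      {0,1,2,3}
step 1: v0 <- 2                      {0,1,2,3}
step 2: eval (v0 < (2 + (tid // 3))) {0,1,2,3}
step 3: v2 <- (11 % -3)              {3}
step 4: v2 <- ((-6 // 4) + (v0 * 9)) {3}
step 5: v0 <- (v0 + 1)               {3}
step 6: eval (v0 < (2 + (tid // 3))) {3}
step 7: v2 <- 3                      {0,1,2,3}
step 8: v2 <- (min(2, 6) // -3)      {0,1,2,3}
step 9: v0 <- (max(v0, 12) % 3)      {0,1,2,3}
step 10: v2 <- ((tid + -6) // 5)      {0,1,2,3}

Answer: 11 steps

v0: 0,0,0,0
v2: -2,-1,-1,-1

steps = 11; useful = 32; efficiency = 32/44 = 8/11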